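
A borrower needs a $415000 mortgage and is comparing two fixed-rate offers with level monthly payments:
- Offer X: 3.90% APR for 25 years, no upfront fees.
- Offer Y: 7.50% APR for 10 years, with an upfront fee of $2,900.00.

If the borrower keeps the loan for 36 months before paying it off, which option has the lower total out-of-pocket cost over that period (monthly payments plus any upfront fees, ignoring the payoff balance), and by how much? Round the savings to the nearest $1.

Offer X by $102,204

Offer X: monthly rate = 3.9%/12 = 0.0032500; payment = 415,000 × 0.0032500 / (1 − (1+0.0032500)^−300) = $2,167.67.
Offer Y: monthly rate = 7.5%/12 = 0.0062500; payment = 415,000 × 0.0062500 / (1 − (1+0.0062500)^−120) = $4,926.12.
Over 36 months: Offer X costs 36 × $2,167.67 = $78,036.12; Offer Y costs 36 × $4,926.12 + $2,900.00 = $180,240.32.
Offer X is cheaper by $180,240.32 − $78,036.12 = $102,204.20.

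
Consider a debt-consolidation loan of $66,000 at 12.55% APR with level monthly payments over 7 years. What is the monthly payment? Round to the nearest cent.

Monthly rate = 12.55%/12 = 0.0104583; payment = 66,000 × 0.0104583 / (1 − (1+0.0104583)^−84) = $1,184.58.

$1,184.58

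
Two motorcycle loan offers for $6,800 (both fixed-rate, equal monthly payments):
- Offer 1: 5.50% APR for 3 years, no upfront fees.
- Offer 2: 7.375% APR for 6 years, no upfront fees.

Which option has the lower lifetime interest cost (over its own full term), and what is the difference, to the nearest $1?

Offer 1 by $1,044

Offer 1: at 5.50% the monthly rate is 0.0045833, so the payment is 6,800 × 0.0045833 / (1 − 1.0045833^−36) = $205.33.
Total interest on Offer 1 = 36 × $205.33 − $6,800 = $591.88.
Offer 2: at 7.375% the monthly rate is 0.0061458, so the payment is 6,800 × 0.0061458 / (1 − 1.0061458^−72) = $117.16.
Total interest on Offer 2 = 72 × $117.16 − $6,800 = $1,635.52.
Offer 1 is lower by $1,043.64.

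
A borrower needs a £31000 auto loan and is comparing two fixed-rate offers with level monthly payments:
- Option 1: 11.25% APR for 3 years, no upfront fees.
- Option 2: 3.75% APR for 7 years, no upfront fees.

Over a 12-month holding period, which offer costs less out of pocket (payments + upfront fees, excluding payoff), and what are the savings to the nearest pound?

Option 2 by £7,181

Option 1: monthly rate = 11.25%/12 = 0.0093750; payment = 31,000 × 0.0093750 / (1 − (1+0.0093750)^−36) = £1,018.57.
Option 2: at 3.75% the monthly rate is 0.0031250, so the payment is 31,000 × 0.0031250 / (1 − 1.0031250^−84) = £420.17.
Over 12 months: Option 1 costs 12 × £1,018.57 = £12,222.84; Option 2 costs 12 × £420.17 = £5,042.04.
Option 2 is cheaper by £12,222.84 − £5,042.04 = £7,180.80.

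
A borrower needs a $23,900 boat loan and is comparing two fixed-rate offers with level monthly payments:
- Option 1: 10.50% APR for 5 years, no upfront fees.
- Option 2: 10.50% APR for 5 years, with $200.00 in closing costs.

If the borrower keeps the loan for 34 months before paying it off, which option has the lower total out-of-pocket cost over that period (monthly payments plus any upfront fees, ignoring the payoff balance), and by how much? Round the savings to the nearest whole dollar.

Option 1 by $200

Option 1: at 10.50% the monthly rate is 0.0087500, so the payment is 23,900 × 0.0087500 / (1 − 1.0087500^−60) = $513.70.
Option 2: at 10.50% the monthly rate is 0.0087500, so the payment is 23,900 × 0.0087500 / (1 − 1.0087500^−60) = $513.70.
Over 34 months: Option 1 costs 34 × $513.70 = $17,465.80; Option 2 costs 34 × $513.70 + $200.00 = $17,665.80.
Option 1 is cheaper by $17,665.80 − $17,465.80 = $200.00.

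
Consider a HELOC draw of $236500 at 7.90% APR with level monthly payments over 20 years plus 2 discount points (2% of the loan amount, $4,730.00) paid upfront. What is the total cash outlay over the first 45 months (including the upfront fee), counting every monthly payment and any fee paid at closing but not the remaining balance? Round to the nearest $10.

$93,090

Monthly rate = 7.9%/12 = 0.0065833; payment = 236,500 × 0.0065833 / (1 − (1+0.0065833)^−240) = $1,963.49.
Total outlay = 45 × $1,963.49 + $4,730.00 = $93,087.05.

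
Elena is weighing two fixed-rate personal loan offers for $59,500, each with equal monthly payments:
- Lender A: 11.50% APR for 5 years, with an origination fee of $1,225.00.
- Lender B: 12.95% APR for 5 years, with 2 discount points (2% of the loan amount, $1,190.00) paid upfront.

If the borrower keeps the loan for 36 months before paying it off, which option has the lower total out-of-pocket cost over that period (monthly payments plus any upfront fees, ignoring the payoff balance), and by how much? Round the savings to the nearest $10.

Lender A by $1,540

Lender A: at 11.50% the monthly rate is 0.0095833, so the payment is 59,500 × 0.0095833 / (1 − 1.0095833^−60) = $1,308.56.
Lender B: monthly rate = 12.95%/12 = 0.0107917; payment = 59,500 × 0.0107917 / (1 − (1+0.0107917)^−60) = $1,352.29.
Over 36 months: Lender A costs 36 × $1,308.56 + $1,225.00 = $48,333.16; Lender B costs 36 × $1,352.29 + $1,190.00 = $49,872.44.
Lender A is cheaper by $49,872.44 − $48,333.16 = $1,539.28.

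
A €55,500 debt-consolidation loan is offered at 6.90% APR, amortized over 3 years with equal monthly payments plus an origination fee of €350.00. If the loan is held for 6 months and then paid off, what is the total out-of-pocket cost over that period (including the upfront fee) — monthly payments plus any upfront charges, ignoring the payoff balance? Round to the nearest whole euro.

€10,617

Monthly rate = 6.9%/12 = 0.0057500; payment = 55,500 × 0.0057500 / (1 − (1+0.0057500)^−36) = €1,711.14.
Total outlay = 6 × €1,711.14 + €350.00 = €10,616.84.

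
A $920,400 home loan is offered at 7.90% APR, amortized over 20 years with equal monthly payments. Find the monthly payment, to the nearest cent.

At 7.90% the monthly rate is 0.0065833, so the payment is 920,400 × 0.0065833 / (1 − 1.0065833^−240) = $7,641.41.

$7,641.41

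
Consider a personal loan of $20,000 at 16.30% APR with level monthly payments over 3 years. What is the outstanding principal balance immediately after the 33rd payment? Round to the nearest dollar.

$2,062

With monthly rate i = 16.3%/12 = 0.0135833, the balance after k of n payments is P · [(1+i)^n − (1+i)^k] / [(1+i)^n − 1].
(1+0.0135833)^36 = 1.62532638 and (1+0.0135833)^33 = 1.56085372, so the balance is 20,000 × (1.62532638 − 1.56085372) / (1.62532638 − 1) = $2,062.05.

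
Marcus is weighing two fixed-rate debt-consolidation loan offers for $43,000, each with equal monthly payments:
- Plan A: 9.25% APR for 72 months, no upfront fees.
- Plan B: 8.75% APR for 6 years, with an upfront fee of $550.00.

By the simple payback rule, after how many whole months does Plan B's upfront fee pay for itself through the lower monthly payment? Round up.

52 months

Plan A: at 9.25% the monthly rate is 0.0077083, so the payment is 43,000 × 0.0077083 / (1 − 1.0077083^−72) = $780.44.
Plan B: at 8.75% the monthly rate is 0.0072917, so the payment is 43,000 × 0.0072917 / (1 − 1.0072917^−72) = $769.77.
Monthly savings = $780.44 − $769.77 = $10.67.
Break-even = $550.00 / $10.67 = 51.55 → 52 months.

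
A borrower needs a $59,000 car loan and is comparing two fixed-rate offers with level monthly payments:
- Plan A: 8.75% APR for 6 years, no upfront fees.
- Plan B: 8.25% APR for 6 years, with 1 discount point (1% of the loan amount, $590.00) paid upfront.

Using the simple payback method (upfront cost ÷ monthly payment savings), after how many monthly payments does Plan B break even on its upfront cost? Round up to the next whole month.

41 months

Plan A: at 8.75% the monthly rate is 0.0072917, so the payment is 59,000 × 0.0072917 / (1 − 1.0072917^−72) = $1,056.20.
Plan B: at 8.25% the monthly rate is 0.0068750, so the payment is 59,000 × 0.0068750 / (1 − 1.0068750^−72) = $1,041.68.
Monthly savings = $1,056.20 − $1,041.68 = $14.52.
Break-even = $590.00 / $14.52 = 40.63 → 41 months.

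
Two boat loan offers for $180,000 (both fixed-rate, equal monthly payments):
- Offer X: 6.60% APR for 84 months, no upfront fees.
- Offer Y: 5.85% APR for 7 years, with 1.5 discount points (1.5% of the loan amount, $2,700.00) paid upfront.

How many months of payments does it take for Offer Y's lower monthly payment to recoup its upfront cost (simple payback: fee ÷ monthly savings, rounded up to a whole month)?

Offer X: at 6.60% the monthly rate is 0.0055000, so the payment is 180,000 × 0.0055000 / (1 − 1.0055000^−84) = $2,681.62.
Offer Y: at 5.85% the monthly rate is 0.0048750, so the payment is 180,000 × 0.0048750 / (1 − 1.0048750^−84) = $2,616.62.
Monthly savings = $2,681.62 − $2,616.62 = $65.00.
Break-even = $2,700.00 / $65.00 = 41.54 → 42 months.

42 months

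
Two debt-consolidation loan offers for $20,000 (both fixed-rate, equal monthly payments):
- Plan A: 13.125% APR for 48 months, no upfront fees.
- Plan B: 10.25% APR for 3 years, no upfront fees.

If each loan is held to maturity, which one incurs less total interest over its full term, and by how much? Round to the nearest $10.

Plan B by $2,500

Plan A: at 13.125% the monthly rate is 0.0109375, so the payment is 20,000 × 0.0109375 / (1 − 1.0109375^−48) = $537.79.
Total interest on Plan A = 48 × $537.79 − $20,000 = $5,813.92.
Plan B: monthly rate = 10.25%/12 = 0.0085417; payment = 20,000 × 0.0085417 / (1 − (1+0.0085417)^−36) = $647.69.
Total interest on Plan B = 36 × $647.69 − $20,000 = $3,316.84.
Plan B is lower by $2,497.08.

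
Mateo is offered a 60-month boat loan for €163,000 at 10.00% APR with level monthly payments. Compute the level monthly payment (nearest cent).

€3,463.27

Monthly rate = 10%/12 = 0.0083333; payment = 163,000 × 0.0083333 / (1 − (1+0.0083333)^−60) = €3,463.27.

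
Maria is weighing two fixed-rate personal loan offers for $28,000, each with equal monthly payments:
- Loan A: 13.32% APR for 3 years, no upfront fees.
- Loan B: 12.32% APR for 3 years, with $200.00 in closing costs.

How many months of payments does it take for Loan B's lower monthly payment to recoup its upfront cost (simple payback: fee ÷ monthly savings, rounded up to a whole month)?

Loan A: at 13.32% the monthly rate is 0.0111000, so the payment is 28,000 × 0.0111000 / (1 − 1.0111000^−36) = $947.75.
Loan B: at 12.32% the monthly rate is 0.0102667, so the payment is 28,000 × 0.0102667 / (1 − 1.0102667^−36) = $934.29.
Monthly savings = $947.75 − $934.29 = $13.46.
Break-even = $200.00 / $13.46 = 14.86 → 15 months.

15 months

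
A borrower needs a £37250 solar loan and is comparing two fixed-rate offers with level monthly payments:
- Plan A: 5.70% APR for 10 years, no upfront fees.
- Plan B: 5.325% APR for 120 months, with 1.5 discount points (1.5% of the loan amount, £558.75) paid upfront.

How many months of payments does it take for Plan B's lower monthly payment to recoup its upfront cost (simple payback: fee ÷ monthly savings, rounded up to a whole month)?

Plan A: at 5.70% the monthly rate is 0.0047500, so the payment is 37,250 × 0.0047500 / (1 − 1.0047500^−120) = £407.96.
Plan B: at 5.325% the monthly rate is 0.0044375, so the payment is 37,250 × 0.0044375 / (1 − 1.0044375^−120) = £401.04.
Monthly savings = £407.96 − £401.04 = £6.92.
Break-even = £558.75 / £6.92 = 80.74 → 81 months.

81 months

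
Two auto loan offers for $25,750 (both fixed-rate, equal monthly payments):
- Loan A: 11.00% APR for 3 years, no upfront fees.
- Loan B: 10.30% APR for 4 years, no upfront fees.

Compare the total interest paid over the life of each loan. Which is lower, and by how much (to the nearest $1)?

Loan A: at 11.00% the monthly rate is 0.0091667, so the payment is 25,750 × 0.0091667 / (1 − 1.0091667^−36) = $843.02.
Total interest on Loan A = 36 × $843.02 − $25,750 = $4,598.72.
Loan B: at 10.30% the monthly rate is 0.0085833, so the payment is 25,750 × 0.0085833 / (1 − 1.0085833^−48) = $656.80.
Total interest on Loan B = 48 × $656.80 − $25,750 = $5,776.40.
Loan A is lower by $1,177.68.

Loan A by $1,178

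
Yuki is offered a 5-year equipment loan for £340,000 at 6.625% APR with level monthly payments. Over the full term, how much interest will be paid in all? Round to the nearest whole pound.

Monthly rate = 6.625%/12 = 0.0055208; payment = 340,000 × 0.0055208 / (1 − (1+0.0055208)^−60) = £6,672.42.
Total paid = 60 × £6,672.42 = £400,345.20; interest = £400,345.20 − £340,000 = £60,345.20.

£60,345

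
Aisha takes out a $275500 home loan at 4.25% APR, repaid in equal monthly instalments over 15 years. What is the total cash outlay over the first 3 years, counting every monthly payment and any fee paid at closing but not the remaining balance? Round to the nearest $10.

$74,610

Monthly rate = 4.25%/12 = 0.0035417; payment = 275,500 × 0.0035417 / (1 − (1+0.0035417)^−180) = $2,072.53.
Total outlay = 36 × $2,072.53 = $74,611.08.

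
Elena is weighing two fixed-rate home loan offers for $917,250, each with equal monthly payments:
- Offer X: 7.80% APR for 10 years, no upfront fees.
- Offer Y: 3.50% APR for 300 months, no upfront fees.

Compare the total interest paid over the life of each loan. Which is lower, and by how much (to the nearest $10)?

Offer X by $53,740

Offer X: at 7.80% the monthly rate is 0.0065000, so the payment is 917,250 × 0.0065000 / (1 − 1.0065000^−120) = $11,032.08.
Total interest on Offer X = 120 × $11,032.08 − $917,250 = $406,599.60.
Offer Y: monthly rate = 3.5%/12 = 0.0029167; payment = 917,250 × 0.0029167 / (1 − (1+0.0029167)^−300) = $4,591.97.
Total interest on Offer Y = 300 × $4,591.97 − $917,250 = $460,341.00.
Offer X is lower by $53,741.40.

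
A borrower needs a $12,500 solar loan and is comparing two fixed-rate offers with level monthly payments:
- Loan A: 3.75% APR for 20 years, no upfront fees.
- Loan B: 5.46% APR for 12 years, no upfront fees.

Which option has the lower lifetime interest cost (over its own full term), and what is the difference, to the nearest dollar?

Loan B by $720

Loan A: monthly rate = 3.75%/12 = 0.0031250; payment = 12,500 × 0.0031250 / (1 − (1+0.0031250)^−240) = $74.11.
Total interest on Loan A = 240 × $74.11 − $12,500 = $5,286.40.
Loan B: at 5.46% the monthly rate is 0.0045500, so the payment is 12,500 × 0.0045500 / (1 − 1.0045500^−144) = $118.52.
Total interest on Loan B = 144 × $118.52 − $12,500 = $4,566.88.
Loan B is lower by $719.52.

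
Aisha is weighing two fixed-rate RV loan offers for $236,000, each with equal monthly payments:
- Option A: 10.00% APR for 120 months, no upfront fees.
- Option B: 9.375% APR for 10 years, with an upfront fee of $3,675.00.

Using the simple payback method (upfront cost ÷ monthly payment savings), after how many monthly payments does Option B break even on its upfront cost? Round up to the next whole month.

Option A: monthly rate = 10%/12 = 0.0083333; payment = 236,000 × 0.0083333 / (1 − (1+0.0083333)^−120) = $3,118.76.
Option B: monthly rate = 9.375%/12 = 0.0078125; payment = 236,000 × 0.0078125 / (1 − (1+0.0078125)^−120) = $3,037.65.
Monthly savings = $3,118.76 − $3,037.65 = $81.11.
Break-even = $3,675.00 / $81.11 = 45.31 → 46 months.

46 months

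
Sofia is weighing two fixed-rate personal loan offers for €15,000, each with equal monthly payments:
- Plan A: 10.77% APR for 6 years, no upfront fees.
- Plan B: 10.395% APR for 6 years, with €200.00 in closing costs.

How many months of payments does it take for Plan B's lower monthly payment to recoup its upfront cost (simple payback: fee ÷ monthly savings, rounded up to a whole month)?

70 months

Plan A: monthly rate = 10.77%/12 = 0.0089750; payment = 15,000 × 0.0089750 / (1 − (1+0.0089750)^−72) = €283.75.
Plan B: at 10.395% the monthly rate is 0.0086625, so the payment is 15,000 × 0.0086625 / (1 − 1.0086625^−72) = €280.88.
Monthly savings = €283.75 − €280.88 = €2.87.
Break-even = €200.00 / €2.87 = 69.69 → 70 months.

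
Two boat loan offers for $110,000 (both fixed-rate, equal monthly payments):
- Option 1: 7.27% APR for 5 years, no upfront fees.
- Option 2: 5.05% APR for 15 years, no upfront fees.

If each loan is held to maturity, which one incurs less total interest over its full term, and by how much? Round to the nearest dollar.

Option 1 by $25,563

Option 1: monthly rate = 7.27%/12 = 0.0060583; payment = 110,000 × 0.0060583 / (1 − (1+0.0060583)^−60) = $2,192.17.
Total interest on Option 1 = 60 × $2,192.17 − $110,000 = $21,530.20.
Option 2: monthly rate = 5.05%/12 = 0.0042083; payment = 110,000 × 0.0042083 / (1 − (1+0.0042083)^−180) = $872.74.
Total interest on Option 2 = 180 × $872.74 − $110,000 = $47,093.20.
Option 1 is lower by $25,563.00.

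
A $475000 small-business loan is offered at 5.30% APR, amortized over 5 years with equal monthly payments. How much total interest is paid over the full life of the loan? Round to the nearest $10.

At 5.30% the monthly rate is 0.0044167, so the payment is 475,000 × 0.0044167 / (1 − 1.0044167^−60) = $9,029.27.
Total paid = 60 × $9,029.27 = $541,756.20; interest = $541,756.20 − $475,000 = $66,756.20.

$66,760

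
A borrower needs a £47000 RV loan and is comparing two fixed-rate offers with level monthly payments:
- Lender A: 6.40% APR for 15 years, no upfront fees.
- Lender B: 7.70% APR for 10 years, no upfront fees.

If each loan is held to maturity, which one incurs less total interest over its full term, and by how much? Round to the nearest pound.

Lender B by £5,693

Lender A: at 6.40% the monthly rate is 0.0053333, so the payment is 47,000 × 0.0053333 / (1 − 1.0053333^−180) = £406.84.
Total interest on Lender A = 180 × £406.84 − £47,000 = £26,231.20.
Lender B: at 7.70% the monthly rate is 0.0064167, so the payment is 47,000 × 0.0064167 / (1 − 1.0064167^−120) = £562.82.
Total interest on Lender B = 120 × £562.82 − £47,000 = £20,538.40.
Lender B is lower by £5,692.80.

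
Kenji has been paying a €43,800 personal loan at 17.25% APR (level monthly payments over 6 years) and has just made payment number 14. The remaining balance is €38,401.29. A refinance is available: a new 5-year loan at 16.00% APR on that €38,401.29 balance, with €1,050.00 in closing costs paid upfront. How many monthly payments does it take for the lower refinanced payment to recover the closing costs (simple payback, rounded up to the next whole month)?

23 months

Current payment = 43,800 × 17.25%/12 / (1 − (1+0.0143750)^−72) = €980.50.
Refinanced payment = 38,401.29 × 0.0133333 / (1 − (1+0.0133333)^−60) = €933.84.
Monthly savings = €980.50 − €933.84 = €46.66.
Break-even = €1,050.00 / €46.66 = 22.50 → 23 months.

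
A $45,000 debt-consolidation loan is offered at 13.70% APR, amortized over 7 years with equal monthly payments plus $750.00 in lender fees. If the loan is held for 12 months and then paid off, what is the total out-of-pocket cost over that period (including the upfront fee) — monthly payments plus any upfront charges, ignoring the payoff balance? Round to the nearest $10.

$10,780

At 13.70% the monthly rate is 0.0114167, so the payment is 45,000 × 0.0114167 / (1 − 1.0114167^−84) = $835.86.
Total outlay = 12 × $835.86 + $750.00 = $10,780.32.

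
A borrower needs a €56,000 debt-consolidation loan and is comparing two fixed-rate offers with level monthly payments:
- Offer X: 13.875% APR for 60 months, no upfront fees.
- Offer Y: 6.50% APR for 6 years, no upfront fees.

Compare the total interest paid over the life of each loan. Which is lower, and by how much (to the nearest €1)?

Offer X: monthly rate = 13.875%/12 = 0.0115625; payment = 56,000 × 0.0115625 / (1 − (1+0.0115625)^−60) = €1,299.40.
Total interest on Offer X = 60 × €1,299.40 − €56,000 = €21,964.00.
Offer Y: at 6.50% the monthly rate is 0.0054167, so the payment is 56,000 × 0.0054167 / (1 − 1.0054167^−72) = €941.36.
Total interest on Offer Y = 72 × €941.36 − €56,000 = €11,777.92.
Offer Y is lower by €10,186.08.

Offer Y by €10,186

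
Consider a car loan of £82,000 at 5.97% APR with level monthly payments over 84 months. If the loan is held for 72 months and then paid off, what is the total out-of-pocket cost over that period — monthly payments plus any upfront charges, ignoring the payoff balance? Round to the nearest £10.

£86,160

Monthly rate = 5.97%/12 = 0.0049750; payment = 82,000 × 0.0049750 / (1 − (1+0.0049750)^−84) = £1,196.72.
Total outlay = 72 × £1,196.72 = £86,163.84.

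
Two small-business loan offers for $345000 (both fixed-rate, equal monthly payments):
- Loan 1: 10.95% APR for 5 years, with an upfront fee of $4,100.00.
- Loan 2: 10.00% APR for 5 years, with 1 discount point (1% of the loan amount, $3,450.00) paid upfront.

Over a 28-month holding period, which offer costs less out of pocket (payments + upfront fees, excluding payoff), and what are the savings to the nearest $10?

Loan 1: at 10.95% the monthly rate is 0.0091250, so the payment is 345,000 × 0.0091250 / (1 − 1.0091250^−60) = $7,492.54.
Loan 2: at 10.00% the monthly rate is 0.0083333, so the payment is 345,000 × 0.0083333 / (1 − 1.0083333^−60) = $7,330.23.
Over 28 months: Loan 1 costs 28 × $7,492.54 + $4,100.00 = $213,891.12; Loan 2 costs 28 × $7,330.23 + $3,450.00 = $208,696.44.
Loan 2 is cheaper by $213,891.12 − $208,696.44 = $5,194.68.

Loan 2 by $5,190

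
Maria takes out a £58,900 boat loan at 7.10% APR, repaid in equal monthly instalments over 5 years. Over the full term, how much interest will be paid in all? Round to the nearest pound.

£11,244

Monthly rate = 7.1%/12 = 0.0059167; payment = 58,900 × 0.0059167 / (1 − (1+0.0059167)^−60) = £1,169.07.
Total paid = 60 × £1,169.07 = £70,144.20; interest = £70,144.20 − £58,900 = £11,244.20.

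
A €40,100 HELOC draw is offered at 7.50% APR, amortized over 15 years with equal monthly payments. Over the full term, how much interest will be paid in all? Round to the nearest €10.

€26,810

At 7.50% the monthly rate is 0.0062500, so the payment is 40,100 × 0.0062500 / (1 − 1.0062500^−180) = €371.73.
Total paid = 180 × €371.73 = €66,911.40; interest = €66,911.40 − €40,100 = €26,811.40.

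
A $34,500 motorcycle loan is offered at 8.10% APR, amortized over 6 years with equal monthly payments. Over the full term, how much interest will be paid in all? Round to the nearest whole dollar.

$9,174

At 8.10% the monthly rate is 0.0067500, so the payment is 34,500 × 0.0067500 / (1 − 1.0067500^−72) = $606.58.
Total paid = 72 × $606.58 = $43,673.76; interest = $43,673.76 − $34,500 = $9,173.76.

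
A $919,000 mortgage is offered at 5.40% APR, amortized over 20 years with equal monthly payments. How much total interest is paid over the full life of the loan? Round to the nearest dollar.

Monthly rate = 5.4%/12 = 0.0045000; payment = 919,000 × 0.0045000 / (1 − (1+0.0045000)^−240) = $6,269.89.
Total paid = 240 × $6,269.89 = $1,504,773.60; interest = $1,504,773.60 − $919,000 = $585,773.60.

$585,774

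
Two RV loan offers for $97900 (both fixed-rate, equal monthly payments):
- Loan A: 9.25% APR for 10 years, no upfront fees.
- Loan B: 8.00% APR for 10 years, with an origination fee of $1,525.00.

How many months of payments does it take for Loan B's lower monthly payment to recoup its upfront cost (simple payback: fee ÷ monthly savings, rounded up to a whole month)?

24 months

Loan A: at 9.25% the monthly rate is 0.0077083, so the payment is 97,900 × 0.0077083 / (1 − 1.0077083^−120) = $1,253.44.
Loan B: monthly rate = 8%/12 = 0.0066667; payment = 97,900 × 0.0066667 / (1 − (1+0.0066667)^−120) = $1,187.80.
Monthly savings = $1,253.44 − $1,187.80 = $65.64.
Break-even = $1,525.00 / $65.64 = 23.23 → 24 months.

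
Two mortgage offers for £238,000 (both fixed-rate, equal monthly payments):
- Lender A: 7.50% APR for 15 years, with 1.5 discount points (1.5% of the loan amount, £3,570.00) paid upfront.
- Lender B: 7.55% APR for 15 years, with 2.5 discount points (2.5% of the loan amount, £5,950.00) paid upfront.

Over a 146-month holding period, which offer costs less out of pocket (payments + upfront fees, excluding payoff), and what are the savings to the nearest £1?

Lender A by £3,368

Lender A: at 7.50% the monthly rate is 0.0062500, so the payment is 238,000 × 0.0062500 / (1 − 1.0062500^−180) = £2,206.29.
Lender B: monthly rate = 7.55%/12 = 0.0062917; payment = 238,000 × 0.0062917 / (1 − (1+0.0062917)^−180) = £2,213.06.
Over 146 months: Lender A costs 146 × £2,206.29 + £3,570.00 = £325,688.34; Lender B costs 146 × £2,213.06 + £5,950.00 = £329,056.76.
Lender A is cheaper by £329,056.76 − £325,688.34 = £3,368.42.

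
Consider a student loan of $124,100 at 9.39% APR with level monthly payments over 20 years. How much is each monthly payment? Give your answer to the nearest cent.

$1,147.88

At 9.39% the monthly rate is 0.0078250, so the payment is 124,100 × 0.0078250 / (1 − 1.0078250^−240) = $1,147.88.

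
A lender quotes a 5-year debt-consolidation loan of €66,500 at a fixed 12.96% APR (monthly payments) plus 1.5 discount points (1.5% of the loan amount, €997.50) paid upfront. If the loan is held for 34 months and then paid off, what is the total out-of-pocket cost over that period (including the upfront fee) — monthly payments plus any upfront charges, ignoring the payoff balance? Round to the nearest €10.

At 12.96% the monthly rate is 0.0108000, so the payment is 66,500 × 0.0108000 / (1 − 1.0108000^−60) = €1,511.72.
Total outlay = 34 × €1,511.72 + €997.50 = €52,395.98.

€52,400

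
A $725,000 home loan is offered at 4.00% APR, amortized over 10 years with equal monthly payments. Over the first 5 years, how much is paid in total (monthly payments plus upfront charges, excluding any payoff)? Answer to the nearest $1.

$440,416

At 4.00% the monthly rate is 0.0033333, so the payment is 725,000 × 0.0033333 / (1 − 1.0033333^−120) = $7,340.27.
Total outlay = 60 × $7,340.27 = $440,416.20.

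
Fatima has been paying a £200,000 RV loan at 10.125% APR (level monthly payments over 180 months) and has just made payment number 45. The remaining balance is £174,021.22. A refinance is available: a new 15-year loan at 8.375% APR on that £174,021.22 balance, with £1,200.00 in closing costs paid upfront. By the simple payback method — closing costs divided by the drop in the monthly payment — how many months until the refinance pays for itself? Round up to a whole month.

3 months

Current payment = 200,000 × 10.125%/12 / (1 − (1+0.0084375)^−180) = £2,164.53.
Refinanced payment = 174,021.22 × 0.0069792 / (1 − (1+0.0069792)^−180) = £1,700.93.
Monthly savings = £2,164.53 − £1,700.93 = £463.60.
Break-even = £1,200.00 / £463.60 = 2.59 → 3 months.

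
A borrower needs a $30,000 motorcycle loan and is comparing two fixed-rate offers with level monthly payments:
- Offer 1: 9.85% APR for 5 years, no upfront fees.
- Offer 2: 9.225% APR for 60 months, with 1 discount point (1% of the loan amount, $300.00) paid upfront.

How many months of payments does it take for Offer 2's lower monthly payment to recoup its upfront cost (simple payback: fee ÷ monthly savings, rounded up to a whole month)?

Offer 1: at 9.85% the monthly rate is 0.0082083, so the payment is 30,000 × 0.0082083 / (1 − 1.0082083^−60) = $635.20.
Offer 2: at 9.225% the monthly rate is 0.0076875, so the payment is 30,000 × 0.0076875 / (1 − 1.0076875^−60) = $626.03.
Monthly savings = $635.20 − $626.03 = $9.17.
Break-even = $300.00 / $9.17 = 32.72 → 33 months.

33 months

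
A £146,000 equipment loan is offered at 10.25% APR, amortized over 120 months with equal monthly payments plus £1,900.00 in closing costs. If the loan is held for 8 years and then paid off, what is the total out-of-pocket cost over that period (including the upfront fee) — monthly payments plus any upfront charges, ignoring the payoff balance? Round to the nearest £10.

Monthly rate = 10.25%/12 = 0.0085417; payment = 146,000 × 0.0085417 / (1 − (1+0.0085417)^−120) = £1,949.67.
Total outlay = 96 × £1,949.67 + £1,900.00 = £189,068.32.

£189,070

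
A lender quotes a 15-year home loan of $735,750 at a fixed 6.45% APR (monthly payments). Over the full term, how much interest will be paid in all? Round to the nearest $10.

$414,260

Monthly rate = 6.45%/12 = 0.0053750; payment = 735,750 × 0.0053750 / (1 − (1+0.0053750)^−180) = $6,388.97.
Total paid = 180 × $6,388.97 = $1,150,014.60; interest = $1,150,014.60 − $735,750 = $414,264.60.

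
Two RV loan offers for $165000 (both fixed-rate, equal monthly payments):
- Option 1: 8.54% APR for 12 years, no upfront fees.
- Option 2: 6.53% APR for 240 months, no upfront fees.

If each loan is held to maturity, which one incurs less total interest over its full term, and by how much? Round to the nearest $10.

Option 1 by $31,670

Option 1: monthly rate = 8.54%/12 = 0.0071167; payment = 165,000 × 0.0071167 / (1 − (1+0.0071167)^−144) = $1,835.26.
Total interest on Option 1 = 144 × $1,835.26 − $165,000 = $99,277.44.
Option 2: at 6.53% the monthly rate is 0.0054417, so the payment is 165,000 × 0.0054417 / (1 − 1.0054417^−240) = $1,233.11.
Total interest on Option 2 = 240 × $1,233.11 − $165,000 = $130,946.40.
Option 1 is lower by $31,668.96.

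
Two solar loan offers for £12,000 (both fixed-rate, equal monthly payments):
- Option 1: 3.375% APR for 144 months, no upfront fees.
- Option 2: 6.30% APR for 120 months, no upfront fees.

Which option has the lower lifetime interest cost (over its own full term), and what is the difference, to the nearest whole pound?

Option 1: monthly rate = 3.375%/12 = 0.0028125; payment = 12,000 × 0.0028125 / (1 − (1+0.0028125)^−144) = £101.46.
Total interest on Option 1 = 144 × £101.46 − £12,000 = £2,610.24.
Option 2: monthly rate = 6.3%/12 = 0.0052500; payment = 12,000 × 0.0052500 / (1 − (1+0.0052500)^−120) = £135.04.
Total interest on Option 2 = 120 × £135.04 − £12,000 = £4,204.80.
Option 1 is lower by £1,594.56.

Option 1 by £1,595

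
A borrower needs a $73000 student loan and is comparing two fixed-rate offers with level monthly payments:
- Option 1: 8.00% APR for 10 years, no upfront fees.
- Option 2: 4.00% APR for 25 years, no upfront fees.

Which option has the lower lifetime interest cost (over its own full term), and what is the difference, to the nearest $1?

Option 1: at 8.00% the monthly rate is 0.0066667, so the payment is 73,000 × 0.0066667 / (1 − 1.0066667^−120) = $885.69.
Total interest on Option 1 = 120 × $885.69 − $73,000 = $33,282.80.
Option 2: at 4.00% the monthly rate is 0.0033333, so the payment is 73,000 × 0.0033333 / (1 − 1.0033333^−300) = $385.32.
Total interest on Option 2 = 300 × $385.32 − $73,000 = $42,596.00.
Option 1 is lower by $9,313.20.

Option 1 by $9,313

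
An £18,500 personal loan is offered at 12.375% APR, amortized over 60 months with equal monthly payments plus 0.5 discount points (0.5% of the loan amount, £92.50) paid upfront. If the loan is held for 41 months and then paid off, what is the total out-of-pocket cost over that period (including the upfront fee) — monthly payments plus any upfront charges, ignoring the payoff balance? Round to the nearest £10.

£17,110

Monthly rate = 12.375%/12 = 0.0103125; payment = 18,500 × 0.0103125 / (1 − (1+0.0103125)^−60) = £415.04.
Total outlay = 41 × £415.04 + £92.50 = £17,109.14.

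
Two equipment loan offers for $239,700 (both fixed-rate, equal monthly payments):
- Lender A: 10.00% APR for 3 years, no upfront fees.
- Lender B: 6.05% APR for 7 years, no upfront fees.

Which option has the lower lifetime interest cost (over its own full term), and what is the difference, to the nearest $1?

Lender A by $16,183

Lender A: at 10.00% the monthly rate is 0.0083333, so the payment is 239,700 × 0.0083333 / (1 − 1.0083333^−36) = $7,734.44.
Total interest on Lender A = 36 × $7,734.44 − $239,700 = $38,739.84.
Lender B: at 6.05% the monthly rate is 0.0050417, so the payment is 239,700 × 0.0050417 / (1 − 1.0050417^−84) = $3,507.42.
Total interest on Lender B = 84 × $3,507.42 − $239,700 = $54,923.28.
Lender A is lower by $16,183.44.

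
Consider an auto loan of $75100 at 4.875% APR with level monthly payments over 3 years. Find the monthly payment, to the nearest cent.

At 4.875% the monthly rate is 0.0040625, so the payment is 75,100 × 0.0040625 / (1 − 1.0040625^−36) = $2,246.60.

$2,246.60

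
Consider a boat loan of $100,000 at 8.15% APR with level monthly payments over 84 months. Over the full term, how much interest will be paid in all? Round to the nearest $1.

$31,553

At 8.15% the monthly rate is 0.0067917, so the payment is 100,000 × 0.0067917 / (1 − 1.0067917^−84) = $1,566.11.
Total paid = 84 × $1,566.11 = $131,553.24; interest = $131,553.24 − $100,000 = $31,553.24.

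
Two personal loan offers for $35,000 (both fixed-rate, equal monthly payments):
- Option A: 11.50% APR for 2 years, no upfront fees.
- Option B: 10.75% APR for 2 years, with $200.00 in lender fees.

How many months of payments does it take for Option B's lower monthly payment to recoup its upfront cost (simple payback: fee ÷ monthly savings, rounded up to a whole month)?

17 months

Option A: at 11.50% the monthly rate is 0.0095833, so the payment is 35,000 × 0.0095833 / (1 − 1.0095833^−24) = $1,639.41.
Option B: at 10.75% the monthly rate is 0.0089583, so the payment is 35,000 × 0.0089583 / (1 − 1.0089583^−24) = $1,627.21.
Monthly savings = $1,639.41 − $1,627.21 = $12.20.
Break-even = $200.00 / $12.20 = 16.39 → 17 months.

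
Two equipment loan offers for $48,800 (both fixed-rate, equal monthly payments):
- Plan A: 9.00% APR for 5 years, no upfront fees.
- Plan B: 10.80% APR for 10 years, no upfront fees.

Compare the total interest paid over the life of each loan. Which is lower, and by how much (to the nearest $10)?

Plan A: monthly rate = 9%/12 = 0.0075000; payment = 48,800 × 0.0075000 / (1 − (1+0.0075000)^−60) = $1,013.01.
Total interest on Plan A = 60 × $1,013.01 − $48,800 = $11,980.60.
Plan B: monthly rate = 10.8%/12 = 0.0090000; payment = 48,800 × 0.0090000 / (1 − (1+0.0090000)^−120) = $666.71.
Total interest on Plan B = 120 × $666.71 − $48,800 = $31,205.20.
Plan A is lower by $19,224.60.

Plan A by $19,220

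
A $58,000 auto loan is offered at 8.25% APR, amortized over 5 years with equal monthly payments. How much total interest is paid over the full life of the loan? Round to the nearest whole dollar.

Monthly rate = 8.25%/12 = 0.0068750; payment = 58,000 × 0.0068750 / (1 − (1+0.0068750)^−60) = $1,182.98.
Total paid = 60 × $1,182.98 = $70,978.80; interest = $70,978.80 − $58,000 = $12,978.80.

$12,979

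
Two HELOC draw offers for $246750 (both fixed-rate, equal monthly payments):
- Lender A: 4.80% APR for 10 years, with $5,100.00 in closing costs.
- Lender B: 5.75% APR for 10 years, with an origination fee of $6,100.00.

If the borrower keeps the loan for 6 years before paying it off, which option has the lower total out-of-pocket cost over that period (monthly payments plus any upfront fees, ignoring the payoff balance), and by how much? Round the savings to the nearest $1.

Lender A by $9,312

Lender A: monthly rate = 4.8%/12 = 0.0040000; payment = 246,750 × 0.0040000 / (1 − (1+0.0040000)^−120) = $2,593.11.
Lender B: monthly rate = 5.75%/12 = 0.0047917; payment = 246,750 × 0.0047917 / (1 − (1+0.0047917)^−120) = $2,708.56.
Over 72 months: Lender A costs 72 × $2,593.11 + $5,100.00 = $191,803.92; Lender B costs 72 × $2,708.56 + $6,100.00 = $201,116.32.
Lender A is cheaper by $201,116.32 − $191,803.92 = $9,312.40.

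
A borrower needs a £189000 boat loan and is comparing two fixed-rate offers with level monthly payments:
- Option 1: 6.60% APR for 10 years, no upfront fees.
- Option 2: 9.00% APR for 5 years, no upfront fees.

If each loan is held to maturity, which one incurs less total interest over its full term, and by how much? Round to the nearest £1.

Option 1: at 6.60% the monthly rate is 0.0055000, so the payment is 189,000 × 0.0055000 / (1 − 1.0055000^−120) = £2,155.69.
Total interest on Option 1 = 120 × £2,155.69 − £189,000 = £69,682.80.
Option 2: monthly rate = 9%/12 = 0.0075000; payment = 189,000 × 0.0075000 / (1 − (1+0.0075000)^−60) = £3,923.33.
Total interest on Option 2 = 60 × £3,923.33 − £189,000 = £46,399.80.
Option 2 is lower by £23,283.00.

Option 2 by £23,283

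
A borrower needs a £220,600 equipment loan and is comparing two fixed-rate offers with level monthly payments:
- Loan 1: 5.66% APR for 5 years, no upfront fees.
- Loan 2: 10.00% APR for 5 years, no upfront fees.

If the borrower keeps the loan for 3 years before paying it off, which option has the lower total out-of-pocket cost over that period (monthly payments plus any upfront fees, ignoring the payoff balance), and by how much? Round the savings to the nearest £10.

Loan 1: at 5.66% the monthly rate is 0.0047167, so the payment is 220,600 × 0.0047167 / (1 − 1.0047167^−60) = £4,230.03.
Loan 2: at 10.00% the monthly rate is 0.0083333, so the payment is 220,600 × 0.0083333 / (1 − 1.0083333^−60) = £4,687.10.
Over 36 months: Loan 1 costs 36 × £4,230.03 = £152,281.08; Loan 2 costs 36 × £4,687.10 = £168,735.60.
Loan 1 is cheaper by £168,735.60 − £152,281.08 = £16,454.52.

Loan 1 by £16,450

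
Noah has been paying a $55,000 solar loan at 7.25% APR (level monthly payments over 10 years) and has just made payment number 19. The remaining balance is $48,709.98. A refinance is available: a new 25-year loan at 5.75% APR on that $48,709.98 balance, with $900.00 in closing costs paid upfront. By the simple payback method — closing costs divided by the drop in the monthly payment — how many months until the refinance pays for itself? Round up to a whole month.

3 months

Current payment = 55,000 × 7.25%/12 / (1 − (1+0.0060417)^−120) = $645.71.
Refinanced payment = 48,709.98 × 0.0047917 / (1 − (1+0.0047917)^−300) = $306.44.
Monthly savings = $645.71 − $306.44 = $339.27.
Break-even = $900.00 / $339.27 = 2.65 → 3 months.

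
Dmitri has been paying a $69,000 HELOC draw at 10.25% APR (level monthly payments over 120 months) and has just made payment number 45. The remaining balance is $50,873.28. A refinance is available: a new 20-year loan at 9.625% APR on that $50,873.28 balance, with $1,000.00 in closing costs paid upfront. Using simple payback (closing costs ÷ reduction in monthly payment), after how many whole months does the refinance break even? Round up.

Current payment = 69,000 × 10.25%/12 / (1 − (1+0.0085417)^−120) = $921.42.
Refinanced payment = 50,873.28 × 0.0080208 / (1 − (1+0.0080208)^−240) = $478.37.
Monthly savings = $921.42 − $478.37 = $443.05.
Break-even = $1,000.00 / $443.05 = 2.26 → 3 months.

3 months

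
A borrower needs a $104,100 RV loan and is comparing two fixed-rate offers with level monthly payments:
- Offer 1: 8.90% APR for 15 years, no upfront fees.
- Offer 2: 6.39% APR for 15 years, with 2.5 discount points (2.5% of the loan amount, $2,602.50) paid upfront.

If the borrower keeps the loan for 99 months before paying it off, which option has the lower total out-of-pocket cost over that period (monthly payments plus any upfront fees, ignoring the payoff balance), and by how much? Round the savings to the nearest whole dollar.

Offer 2 by $12,161

Offer 1: monthly rate = 8.9%/12 = 0.0074167; payment = 104,100 × 0.0074167 / (1 − (1+0.0074167)^−180) = $1,049.67.
Offer 2: at 6.39% the monthly rate is 0.0053250, so the payment is 104,100 × 0.0053250 / (1 − 1.0053250^−180) = $900.54.
Over 99 months: Offer 1 costs 99 × $1,049.67 = $103,917.33; Offer 2 costs 99 × $900.54 + $2,602.50 = $91,755.96.
Offer 2 is cheaper by $103,917.33 − $91,755.96 = $12,161.37.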